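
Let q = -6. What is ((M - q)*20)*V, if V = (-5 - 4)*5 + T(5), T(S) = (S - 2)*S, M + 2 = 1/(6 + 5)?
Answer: -27000/11 ≈ -2454.5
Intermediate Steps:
M = -21/11 (M = -2 + 1/(6 + 5) = -2 + 1/11 = -21/11 ≈ -1.9091)
T(S) = S*(-2 + S) (T(S) = (-2 + S)*S = S*(-2 + S))
V = -30 (V = (-5 - 4)*5 + 5*(-2 + 5) = -9*5 + 5*3 = -45 + 15 = -30)
((M - q)*20)*V = ((-21/11 - 1*(-6))*20)*(-30) = ((-21/11 + 6)*20)*(-30) = ((45/11)*20)*(-30) = (900/11)*(-30) = -27000/11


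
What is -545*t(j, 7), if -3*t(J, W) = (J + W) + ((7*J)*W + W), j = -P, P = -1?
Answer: 34880/3 ≈ 11627.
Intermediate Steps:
j = 1 (j = -1*(-1) = 1)
t(J, W) = -2*W/3 - J/3 - 7*J*W/3 (t(J, W) = -((J + W) + ((7*J)*W + W))/3 = -((J + W) + (7*J*W + W))/3 = -((J + W) + (W + 7*J*W))/3 = -(J + 2*W + 7*J*W)/3 = -2*W/3 - J/3 - 7*J*W/3)
-545*t(j, 7) = -545*(-⅔*7 - ⅓*1 - 7/3*1*7) = -545*(-14/3 - ⅓ - 49/3) = -545*(-64/3) = 34880/3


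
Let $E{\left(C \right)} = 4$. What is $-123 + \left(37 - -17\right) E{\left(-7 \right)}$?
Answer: $93$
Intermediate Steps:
$-123 + \left(37 - -17\right) E{\left(-7 \right)} = -123 + \left(37 - -17\right) 4 = -123 + \left(37 + 17\right) 4 = -123 + 54 \cdot 4 = -123 + 216 = 93$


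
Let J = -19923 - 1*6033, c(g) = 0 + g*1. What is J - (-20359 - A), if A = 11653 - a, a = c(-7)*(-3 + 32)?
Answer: 6259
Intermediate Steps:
c(g) = g (c(g) = 0 + g = g)
a = -203 (a = -7*(-3 + 32) = -7*29 = -203)
A = 11856 (A = 11653 - 1*(-203) = 11653 + 203 = 11856)
J = -25956 (J = -19923 - 6033 = -25956)
J - (-20359 - A) = -25956 - (-20359 - 1*11856) = -25956 - (-20359 - 11856) = -25956 - 1*(-32215) = -25956 + 32215 = 6259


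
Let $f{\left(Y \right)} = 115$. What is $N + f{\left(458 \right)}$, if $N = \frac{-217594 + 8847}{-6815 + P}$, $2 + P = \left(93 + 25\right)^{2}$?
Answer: $\frac{608558}{7107} \approx 85.628$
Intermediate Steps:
$P = 13922$ ($P = -2 + \left(93 + 25\right)^{2} = -2 + 118^{2} = -2 + 13924 = 13922$)
$N = - \frac{208747}{7107}$ ($N = \frac{-217594 + 8847}{-6815 + 13922} = - \frac{208747}{7107} \approx -29.372$)
$N + f{\left(458 \right)} = - \frac{208747}{7107} + 115 = \frac{608558}{7107}$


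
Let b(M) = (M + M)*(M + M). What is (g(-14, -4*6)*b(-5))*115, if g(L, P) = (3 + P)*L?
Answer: 3381000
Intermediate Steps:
g(L, P) = L*(3 + P)
b(M) = 4*M² (b(M) = (2*M)*(2*M) = 4*M²)
(g(-14, -4*6)*b(-5))*115 = ((-14*(3 - 4*6))*(4*(-5)²))*115 = ((-14*(3 - 24))*(4*25))*115 = (-14*(-21)*100)*115 = (294*100)*115 = 29400*115 = 3381000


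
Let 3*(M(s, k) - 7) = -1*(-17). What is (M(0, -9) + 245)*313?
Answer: 241949/3 ≈ 80650.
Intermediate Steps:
M(s, k) = 38/3 (M(s, k) = 7 + (-1*(-17))/3 = 7 + (⅓)*17 = 7 + 17/3 = 38/3)
(M(0, -9) + 245)*313 = (38/3 + 245)*313 = (773/3)*313 = 241949/3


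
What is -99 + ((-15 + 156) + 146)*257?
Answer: 73660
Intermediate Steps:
-99 + ((-15 + 156) + 146)*257 = -99 + (141 + 146)*257 = -99 + 287*257 = -99 + 73759 = 73660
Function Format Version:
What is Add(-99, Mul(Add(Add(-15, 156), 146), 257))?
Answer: 73660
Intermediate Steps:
Add(-99, Mul(Add(Add(-15, 156), 146), 257)) = Add(-99, Mul(Add(141, 146), 257)) = Add(-99, Mul(287, 257)) = Add(-99, 73759) = 73660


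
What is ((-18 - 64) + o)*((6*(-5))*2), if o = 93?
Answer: -660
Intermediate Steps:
((-18 - 64) + o)*((6*(-5))*2) = ((-18 - 64) + 93)*((6*(-5))*2) = (-82 + 93)*(-30*2) = 11*(-60) = -660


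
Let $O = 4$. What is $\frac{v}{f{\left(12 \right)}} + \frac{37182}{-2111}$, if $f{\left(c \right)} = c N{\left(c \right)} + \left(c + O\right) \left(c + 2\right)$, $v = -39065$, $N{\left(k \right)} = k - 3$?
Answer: $- \frac{94810639}{700852} \approx -135.28$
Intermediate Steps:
$N{\left(k \right)} = -3 + k$ ($N{\left(k \right)} = k - 3 = -3 + k$)
$f{\left(c \right)} = c \left(-3 + c\right) + \left(2 + c\right) \left(4 + c\right)$ ($f{\left(c \right)} = c \left(-3 + c\right) + \left(c + 4\right) \left(c + 2\right) = c \left(-3 + c\right) + \left(4 + c\right) \left(2 + c\right) = c \left(-3 + c\right) + \left(2 + c\right) \left(4 + c\right)$)
$\frac{v}{f{\left(12 \right)}} + \frac{37182}{-2111} = - \frac{39065}{8 + 2 \cdot 12^{2} + 3 \cdot 12} + \frac{37182}{-2111} = - \frac{39065}{8 + 2 \cdot 144 + 36} + 37182 \left(- \frac{1}{2111}\right) = - \frac{39065}{8 + 288 + 36} - \frac{37182}{2111} = - \frac{39065}{332} - \frac{37182}{2111} = - \frac{94810639}{700852}$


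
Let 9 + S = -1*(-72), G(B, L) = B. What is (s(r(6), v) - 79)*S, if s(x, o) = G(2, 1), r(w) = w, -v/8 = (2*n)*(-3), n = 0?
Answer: -4851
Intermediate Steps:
v = 0 (v = -8*2*0*(-3) = -0*(-3) = -8*0 = 0)
S = 63 (S = -9 - 1*(-72) = -9 + 72 = 63)
s(x, o) = 2
(s(r(6), v) - 79)*S = (2 - 79)*63 = -77*63 = -4851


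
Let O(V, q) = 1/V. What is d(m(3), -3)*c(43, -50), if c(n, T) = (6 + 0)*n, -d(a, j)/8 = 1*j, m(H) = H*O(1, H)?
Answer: 6192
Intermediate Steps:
m(H) = H (m(H) = H/1 = H*1 = H)
d(a, j) = -8*j
c(n, T) = 6*n
d(m(3), -3)*c(43, -50) = (-8*(-3))*(6*43) = 24*258 = 6192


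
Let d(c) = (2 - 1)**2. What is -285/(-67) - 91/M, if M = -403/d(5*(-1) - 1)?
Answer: 9304/2077 ≈ 4.4795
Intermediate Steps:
d(c) = 1 (d(c) = 1**2 = 1)
M = -403 (M = -403/1 = -403*1 = -403)
-285/(-67) - 91/M = -285/(-67) - 91/(-403) = -285*(-1/67) - 91*(-1/403) = 285/67 + 7/31 = 9304/2077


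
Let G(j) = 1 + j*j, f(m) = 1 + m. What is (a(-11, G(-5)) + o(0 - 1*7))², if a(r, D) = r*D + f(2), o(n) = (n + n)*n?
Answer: 34225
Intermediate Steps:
o(n) = 2*n² (o(n) = (2*n)*n = 2*n²)
G(j) = 1 + j²
a(r, D) = 3 + D*r (a(r, D) = r*D + (1 + 2) = D*r + 3 = 3 + D*r)
(a(-11, G(-5)) + o(0 - 1*7))² = ((3 + (1 + (-5)²)*(-11)) + 2*(0 - 1*7)²)² = ((3 + (1 + 25)*(-11)) + 2*(0 - 7)²)² = ((3 + 26*(-11)) + 2*(-7)²)² = ((3 - 286) + 2*49)² = (-283 + 98)² = (-185)² = 34225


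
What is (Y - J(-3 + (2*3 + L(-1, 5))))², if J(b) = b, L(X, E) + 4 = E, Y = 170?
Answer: 27556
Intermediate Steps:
L(X, E) = -4 + E
(Y - J(-3 + (2*3 + L(-1, 5))))² = (170 - (-3 + (2*3 + (-4 + 5))))² = (170 - (-3 + (6 + 1)))² = (170 - (-3 + 7))² = (170 - 1*4)² = (170 - 4)² = 166² = 27556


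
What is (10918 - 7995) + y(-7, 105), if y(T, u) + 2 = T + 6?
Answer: 2920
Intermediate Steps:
y(T, u) = 4 + T (y(T, u) = -2 + (T + 6) = -2 + (6 + T) = 4 + T)
(10918 - 7995) + y(-7, 105) = (10918 - 7995) + (4 - 7) = 2923 - 3 = 2920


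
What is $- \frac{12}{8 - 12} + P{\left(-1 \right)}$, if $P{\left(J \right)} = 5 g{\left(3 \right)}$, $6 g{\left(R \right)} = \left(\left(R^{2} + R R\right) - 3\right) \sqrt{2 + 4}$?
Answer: $3 + \frac{25 \sqrt{6}}{2} \approx 33.619$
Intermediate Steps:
$g{\left(R \right)} = \frac{\sqrt{6} \left(-3 + 2 R^{2}\right)}{6}$ ($g{\left(R \right)} = \frac{\left(\left(R^{2} + R R\right) - 3\right) \sqrt{2 + 4}}{6} = \frac{\left(\left(R^{2} + R^{2}\right) - 3\right) \sqrt{6}}{6} = \frac{\left(2 R^{2} - 3\right) \sqrt{6}}{6} = \frac{\left(-3 + 2 R^{2}\right) \sqrt{6}}{6} = \frac{\sqrt{6} \left(-3 + 2 R^{2}\right)}{6}$)
$P{\left(J \right)} = \frac{25 \sqrt{6}}{2}$ ($P{\left(J \right)} = 5 \frac{\sqrt{6} \left(-3 + 2 \cdot 3^{2}\right)}{6} = 5 \frac{\sqrt{6} \left(-3 + 2 \cdot 9\right)}{6} = 5 \frac{\sqrt{6} \left(-3 + 18\right)}{6} = 5 \cdot \frac{1}{6} \sqrt{6} \cdot 15 = 5 \frac{5 \sqrt{6}}{2} = \frac{25 \sqrt{6}}{2}$)
$- \frac{12}{8 - 12} + P{\left(-1 \right)} = - \frac{12}{8 - 12} + \frac{25 \sqrt{6}}{2} = - \frac{12}{-4} + \frac{25 \sqrt{6}}{2} = \left(-12\right) \left(- \frac{1}{4}\right) + \frac{25 \sqrt{6}}{2} = 3 + \frac{25 \sqrt{6}}{2}$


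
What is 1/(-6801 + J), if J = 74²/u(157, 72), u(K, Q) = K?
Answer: -157/1062281 ≈ -0.00014780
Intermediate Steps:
J = 5476/157 (J = 74²/157 = 5476*(1/157) = 5476/157 ≈ 34.879)
1/(-6801 + J) = 1/(-6801 + 5476/157) = 1/(-1062281/157) = -157/1062281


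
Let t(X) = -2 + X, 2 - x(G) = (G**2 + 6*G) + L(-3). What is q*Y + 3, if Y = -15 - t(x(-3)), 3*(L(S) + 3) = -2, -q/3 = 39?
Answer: 3240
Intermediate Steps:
q = -117 (q = -3*39 = -117)
L(S) = -11/3 (L(S) = -3 + (1/3)*(-2) = -3 - 2/3 = -11/3)
x(G) = 17/3 - G**2 - 6*G (x(G) = 2 - ((G**2 + 6*G) - 11/3) = 2 - (-11/3 + G**2 + 6*G) = 2 + (11/3 - G**2 - 6*G) = 17/3 - G**2 - 6*G)
Y = -83/3 (Y = -15 - (-2 + (17/3 - 1*(-3)**2 - 6*(-3))) = -15 - (-2 + (17/3 - 1*9 + 18)) = -15 - (-2 + (17/3 - 9 + 18)) = -15 - (-2 + 44/3) = -15 - 1*38/3 = -15 - 38/3 = -83/3 ≈ -27.667)
q*Y + 3 = -117*(-83/3) + 3 = 3237 + 3 = 3240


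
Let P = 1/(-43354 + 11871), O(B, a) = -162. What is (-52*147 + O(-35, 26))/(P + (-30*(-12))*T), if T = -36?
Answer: 245756298/408019681 ≈ 0.60231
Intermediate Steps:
P = -1/31483 (P = 1/(-31483) = -1/31483 ≈ -3.1763e-5)
(-52*147 + O(-35, 26))/(P + (-30*(-12))*T) = (-52*147 - 162)/(-1/31483 - 30*(-12)*(-36)) = (-7644 - 162)/(-1/31483 + 360*(-36)) = -7806/(-1/31483 - 12960) = -7806/(-408019681/31483) = -7806*(-31483/408019681) = 245756298/408019681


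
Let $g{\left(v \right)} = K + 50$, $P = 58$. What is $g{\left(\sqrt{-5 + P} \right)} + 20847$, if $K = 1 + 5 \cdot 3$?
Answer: $20913$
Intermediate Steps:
$K = 16$ ($K = 1 + 15 = 16$)
$g{\left(v \right)} = 66$ ($g{\left(v \right)} = 16 + 50 = 66$)
$g{\left(\sqrt{-5 + P} \right)} + 20847 = 66 + 20847 = 20913$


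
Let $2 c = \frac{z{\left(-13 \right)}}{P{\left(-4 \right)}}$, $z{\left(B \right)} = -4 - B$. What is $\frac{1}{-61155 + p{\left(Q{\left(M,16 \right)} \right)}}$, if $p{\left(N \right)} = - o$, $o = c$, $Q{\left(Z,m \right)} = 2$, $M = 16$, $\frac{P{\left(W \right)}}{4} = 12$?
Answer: $- \frac{32}{1956963} \approx -1.6352 \cdot 10^{-5}$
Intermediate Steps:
$P{\left(W \right)} = 48$ ($P{\left(W \right)} = 4 \cdot 12 = 48$)
$c = \frac{3}{32}$ ($c = \frac{\left(-4 - -13\right) \frac{1}{48}}{2} = \frac{\left(-4 + 13\right) \frac{1}{48}}{2} = \frac{9 \cdot \frac{1}{48}}{2} = \frac{1}{2} \cdot \frac{3}{16} = \frac{3}{32} \approx 0.09375$)
$o = \frac{3}{32} \approx 0.09375$
$p{\left(N \right)} = - \frac{3}{32}$ ($p{\left(N \right)} = \left(-1\right) \frac{3}{32} = - \frac{3}{32}$)
$\frac{1}{-61155 + p{\left(Q{\left(M,16 \right)} \right)}} = \frac{1}{-61155 - \frac{3}{32}} = \frac{1}{- \frac{1956963}{32}} = - \frac{32}{1956963}$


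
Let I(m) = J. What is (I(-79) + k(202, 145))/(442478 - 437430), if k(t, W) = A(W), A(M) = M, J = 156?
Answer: 301/5048 ≈ 0.059628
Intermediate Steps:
k(t, W) = W
I(m) = 156
(I(-79) + k(202, 145))/(442478 - 437430) = (156 + 145)/(442478 - 437430) = 301/5048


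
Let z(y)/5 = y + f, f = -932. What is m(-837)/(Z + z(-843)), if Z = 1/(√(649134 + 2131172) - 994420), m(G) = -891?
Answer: 7819600135243844970/77888834128117423751 - 891*√2780306/77888834128117423751 ≈ 0.10039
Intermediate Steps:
z(y) = -4660 + 5*y (z(y) = 5*(y - 932) = 5*(-932 + y) = -4660 + 5*y)
Z = 1/(-994420 + √2780306) (Z = 1/(√2780306 - 994420) = 1/(-994420 + √2780306) ≈ -1.0073e-6)
m(-837)/(Z + z(-843)) = -891/((-497210/494434178047 - √2780306/988868356094) + (-4660 + 5*(-843))) = -891/((-497210/494434178047 - √2780306/988868356094) + (-4660 - 4215)) = -891/((-497210/494434178047 - √2780306/988868356094) - 8875) = -891/(-4388103330664335/494434178047 - √2780306/988868356094)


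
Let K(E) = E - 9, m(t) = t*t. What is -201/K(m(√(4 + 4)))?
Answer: 201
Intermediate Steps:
m(t) = t²
K(E) = -9 + E
-201/K(m(√(4 + 4))) = -201/(-9 + (√(4 + 4))²) = -201/(-9 + (√8)²) = -201/(-9 + (2*√2)²) = -201/(-9 + 8) = -201/(-1) = -201*(-1) = 201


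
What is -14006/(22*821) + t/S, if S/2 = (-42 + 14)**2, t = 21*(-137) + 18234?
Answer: 127708363/14160608 ≈ 9.0186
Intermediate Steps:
t = 15357 (t = -2877 + 18234 = 15357)
S = 1568 (S = 2*(-42 + 14)**2 = 2*(-28)**2 = 2*784 = 1568)
-14006/(22*821) + t/S = -14006/(22*821) + 15357/1568 = -14006/18062 + 15357*(1/1568) = -14006*1/18062 + 15357/1568 = -7003/9031 + 15357/1568 = 127708363/14160608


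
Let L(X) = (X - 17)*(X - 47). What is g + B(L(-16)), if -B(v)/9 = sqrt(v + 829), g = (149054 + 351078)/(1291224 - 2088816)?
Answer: -125033/199398 - 18*sqrt(727) ≈ -485.96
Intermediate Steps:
g = -125033/199398 (g = 500132/(-797592) = 500132*(-1/797592) = -125033/199398 ≈ -0.62705)
L(X) = (-47 + X)*(-17 + X) (L(X) = (-17 + X)*(-47 + X) = (-47 + X)*(-17 + X))
B(v) = -9*sqrt(829 + v) (B(v) = -9*sqrt(v + 829) = -9*sqrt(829 + v))
g + B(L(-16)) = -125033/199398 - 9*sqrt(829 + (799 + (-16)**2 - 64*(-16))) = -125033/199398 - 9*sqrt(829 + (799 + 256 + 1024)) = -125033/199398 - 9*sqrt(829 + 2079) = -125033/199398 - 18*sqrt(727)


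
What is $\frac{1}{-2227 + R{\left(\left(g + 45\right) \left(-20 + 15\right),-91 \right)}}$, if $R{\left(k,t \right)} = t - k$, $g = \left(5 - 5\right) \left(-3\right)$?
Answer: $- \frac{1}{2093} \approx -0.00047778$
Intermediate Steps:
$g = 0$ ($g = 0 \left(-3\right) = 0$)
$\frac{1}{-2227 + R{\left(\left(g + 45\right) \left(-20 + 15\right),-91 \right)}} = \frac{1}{-2227 - \left(91 + \left(0 + 45\right) \left(-20 + 15\right)\right)} = \frac{1}{-2227 - \left(91 + 45 \left(-5\right)\right)} = \frac{1}{-2227 - -134} = \frac{1}{-2227 + \left(-91 + 225\right)} = \frac{1}{-2227 + 134} = \frac{1}{-2093} = - \frac{1}{2093}$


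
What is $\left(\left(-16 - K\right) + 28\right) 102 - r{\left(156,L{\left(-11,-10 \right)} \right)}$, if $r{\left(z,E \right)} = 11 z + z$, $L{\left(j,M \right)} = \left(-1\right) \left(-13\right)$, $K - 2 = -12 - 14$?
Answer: $1800$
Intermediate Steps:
$K = -24$ ($K = 2 - 26 = -24$)
$L{\left(j,M \right)} = 13$
$r{\left(z,E \right)} = 12 z$
$\left(\left(-16 - K\right) + 28\right) 102 - r{\left(156,L{\left(-11,-10 \right)} \right)} = \left(\left(-16 - -24\right) + 28\right) 102 - 12 \cdot 156 = \left(\left(-16 + 24\right) + 28\right) 102 - 1872 = \left(8 + 28\right) 102 - 1872 = 36 \cdot 102 - 1872 = 3672 - 1872 = 1800$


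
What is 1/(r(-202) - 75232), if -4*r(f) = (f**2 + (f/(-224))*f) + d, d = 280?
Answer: -224/19142471 ≈ -1.1702e-5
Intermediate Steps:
r(f) = -70 - 223*f**2/896 (r(f) = -((f**2 + (f/(-224))*f) + 280)/4 = -((f**2 + (f*(-1/224))*f) + 280)/4 = -((f**2 + (-f/224)*f) + 280)/4 = -((f**2 - f**2/224) + 280)/4 = -(223*f**2/224 + 280)/4 = -(280 + 223*f**2/224)/4 = -70 - 223*f**2/896)
1/(r(-202) - 75232) = 1/((-70 - 223/896*(-202)**2) - 75232) = 1/((-70 - 223/896*40804) - 75232) = 1/((-70 - 2274823/224) - 75232) = 1/(-2290503/224 - 75232) = 1/(-19142471/224) = -224/19142471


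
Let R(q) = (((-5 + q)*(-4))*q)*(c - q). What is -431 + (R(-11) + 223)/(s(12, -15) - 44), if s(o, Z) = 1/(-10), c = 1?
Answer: -15403/63 ≈ -244.49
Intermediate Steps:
R(q) = q*(1 - q)*(20 - 4*q) (R(q) = (((-5 + q)*(-4))*q)*(1 - q) = ((20 - 4*q)*q)*(1 - q) = (q*(20 - 4*q))*(1 - q) = q*(1 - q)*(20 - 4*q))
s(o, Z) = -1/10
-431 + (R(-11) + 223)/(s(12, -15) - 44) = -431 + (4*(-11)*(5 + (-11)**2 - 6*(-11)) + 223)/(-1/10 - 44) = -431 + (4*(-11)*(5 + 121 + 66) + 223)/(-441/10) = -431 + (4*(-11)*192 + 223)*(-10/441) = -431 + (-8448 + 223)*(-10/441) = -431 - 8225*(-10/441) = -431 + 11750/63 = -15403/63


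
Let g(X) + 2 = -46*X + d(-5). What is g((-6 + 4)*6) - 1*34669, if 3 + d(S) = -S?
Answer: -34117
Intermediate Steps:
d(S) = -3 - S
g(X) = -46*X (g(X) = -2 + (-46*X + (-3 - 1*(-5))) = -2 + (-46*X + (-3 + 5)) = -2 + (-46*X + 2) = -2 + (2 - 46*X) = -46*X)
g((-6 + 4)*6) - 1*34669 = -46*(-6 + 4)*6 - 1*34669 = -(-92)*6 - 34669 = -46*(-12) - 34669 = 552 - 34669 = -34117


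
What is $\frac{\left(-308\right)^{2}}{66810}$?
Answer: $\frac{47432}{33405} \approx 1.4199$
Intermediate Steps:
$\frac{\left(-308\right)^{2}}{66810} = 94864 \cdot \frac{1}{66810} = \frac{47432}{33405}$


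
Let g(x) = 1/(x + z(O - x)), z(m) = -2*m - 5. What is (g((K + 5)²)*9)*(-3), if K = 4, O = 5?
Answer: -9/76 ≈ -0.11842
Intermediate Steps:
z(m) = -5 - 2*m
g(x) = 1/(-15 + 3*x) (g(x) = 1/(x + (-5 - 2*(5 - x))) = 1/(x + (-5 + (-10 + 2*x))) = 1/(x + (-15 + 2*x)) = 1/(-15 + 3*x))
(g((K + 5)²)*9)*(-3) = ((1/(3*(-5 + (4 + 5)²)))*9)*(-3) = ((1/(3*(-5 + 9²)))*9)*(-3) = ((1/(3*(-5 + 81)))*9)*(-3) = (((⅓)/76)*9)*(-3) = (((⅓)*(1/76))*9)*(-3) = ((1/228)*9)*(-3) = (3/76)*(-3) = -9/76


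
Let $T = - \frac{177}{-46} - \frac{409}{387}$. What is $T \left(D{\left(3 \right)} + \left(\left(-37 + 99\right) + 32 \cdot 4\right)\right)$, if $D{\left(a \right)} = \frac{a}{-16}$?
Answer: $\frac{150893345}{284832} \approx 529.76$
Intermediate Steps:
$D{\left(a \right)} = - \frac{a}{16}$ ($D{\left(a \right)} = a \left(- \frac{1}{16}\right) = - \frac{a}{16}$)
$T = \frac{49685}{17802}$ ($T = \left(-177\right) \left(- \frac{1}{46}\right) - \frac{409}{387} = \frac{177}{46} - \frac{409}{387} = \frac{49685}{17802} \approx 2.791$)
$T \left(D{\left(3 \right)} + \left(\left(-37 + 99\right) + 32 \cdot 4\right)\right) = \frac{49685 \left(\left(- \frac{1}{16}\right) 3 + \left(\left(-37 + 99\right) + 32 \cdot 4\right)\right)}{17802} = \frac{49685 \left(- \frac{3}{16} + \left(62 + 128\right)\right)}{17802} = \frac{49685 \left(- \frac{3}{16} + 190\right)}{17802} = \frac{49685}{17802} \cdot \frac{3037}{16} = \frac{150893345}{284832}$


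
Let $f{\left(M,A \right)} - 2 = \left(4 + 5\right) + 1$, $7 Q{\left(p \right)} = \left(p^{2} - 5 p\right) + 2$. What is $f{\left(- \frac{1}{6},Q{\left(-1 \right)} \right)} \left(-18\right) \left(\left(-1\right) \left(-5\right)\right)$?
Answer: $-1080$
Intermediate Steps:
$Q{\left(p \right)} = \frac{2}{7} - \frac{5 p}{7} + \frac{p^{2}}{7}$ ($Q{\left(p \right)} = \frac{\left(p^{2} - 5 p\right) + 2}{7} = \frac{2 + p^{2} - 5 p}{7} = \frac{2}{7} - \frac{5 p}{7} + \frac{p^{2}}{7}$)
$f{\left(M,A \right)} = 12$ ($f{\left(M,A \right)} = 2 + \left(\left(4 + 5\right) + 1\right) = 2 + \left(9 + 1\right) = 2 + 10 = 12$)
$f{\left(- \frac{1}{6},Q{\left(-1 \right)} \right)} \left(-18\right) \left(\left(-1\right) \left(-5\right)\right) = 12 \left(-18\right) \left(\left(-1\right) \left(-5\right)\right) = \left(-216\right) 5 = -1080$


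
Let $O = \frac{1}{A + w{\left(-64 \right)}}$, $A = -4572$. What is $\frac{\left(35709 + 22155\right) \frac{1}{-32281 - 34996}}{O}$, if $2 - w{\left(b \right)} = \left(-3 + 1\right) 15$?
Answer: $\frac{262702560}{67277} \approx 3904.8$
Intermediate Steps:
$w{\left(b \right)} = 32$ ($w{\left(b \right)} = 2 - \left(-3 + 1\right) 15 = 2 - \left(-2\right) 15 = 2 - -30 = 2 + 30 = 32$)
$O = - \frac{1}{4540}$ ($O = \frac{1}{-4572 + 32} = \frac{1}{-4540} = - \frac{1}{4540} \approx -0.00022026$)
$\frac{\left(35709 + 22155\right) \frac{1}{-32281 - 34996}}{O} = \frac{\left(35709 + 22155\right) \frac{1}{-32281 - 34996}}{- \frac{1}{4540}} = \frac{57864}{-67277} \left(-4540\right) = 57864 \left(- \frac{1}{67277}\right) \left(-4540\right) = \left(- \frac{57864}{67277}\right) \left(-4540\right) = \frac{262702560}{67277}$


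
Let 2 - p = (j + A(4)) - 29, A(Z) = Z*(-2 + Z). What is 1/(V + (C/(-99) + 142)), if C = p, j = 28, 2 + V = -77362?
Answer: -99/7644973 ≈ -1.2950e-5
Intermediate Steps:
V = -77364 (V = -2 - 77362 = -77364)
p = -5 (p = 2 - ((28 + 4*(-2 + 4)) - 29) = 2 - ((28 + 4*2) - 29) = 2 - ((28 + 8) - 29) = 2 - (36 - 29) = 2 - 1*7 = 2 - 7 = -5)
C = -5
1/(V + (C/(-99) + 142)) = 1/(-77364 + (-5/(-99) + 142)) = 1/(-77364 + (-5*(-1/99) + 142)) = 1/(-77364 + (5/99 + 142)) = 1/(-77364 + 14063/99) = 1/(-7644973/99) = -99/7644973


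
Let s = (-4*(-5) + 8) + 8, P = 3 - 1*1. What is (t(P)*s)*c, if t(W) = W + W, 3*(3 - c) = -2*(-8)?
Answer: -336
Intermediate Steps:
P = 2 (P = 3 - 1 = 2)
c = -7/3 (c = 3 - (-2)*(-8)/3 = 3 - 1/3*16 = 3 - 16/3 = -7/3 ≈ -2.3333)
t(W) = 2*W
s = 36 (s = (20 + 8) + 8 = 28 + 8 = 36)
(t(P)*s)*c = ((2*2)*36)*(-7/3) = (4*36)*(-7/3) = 144*(-7/3) = -336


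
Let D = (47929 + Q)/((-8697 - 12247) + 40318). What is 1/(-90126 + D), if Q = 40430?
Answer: -6458/582004255 ≈ -1.1096e-5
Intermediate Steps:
D = 29453/6458 (D = (47929 + 40430)/((-8697 - 12247) + 40318) = 88359/(-20944 + 40318) = 88359/19374 = 88359*(1/19374) = 29453/6458 ≈ 4.5607)
1/(-90126 + D) = 1/(-90126 + 29453/6458) = 1/(-582004255/6458) = -6458/582004255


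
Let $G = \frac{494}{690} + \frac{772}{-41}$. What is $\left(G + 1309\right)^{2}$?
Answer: $\frac{333412700006464}{200081025} \approx 1.6664 \cdot 10^{6}$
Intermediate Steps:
$G = - \frac{256213}{14145}$ ($G = 494 \cdot \frac{1}{690} + 772 \left(- \frac{1}{41}\right) = \frac{247}{345} - \frac{772}{41} = - \frac{256213}{14145} \approx -18.113$)
$\left(G + 1309\right)^{2} = \left(- \frac{256213}{14145} + 1309\right)^{2} = \left(\frac{18259592}{14145}\right)^{2} = \frac{333412700006464}{200081025}$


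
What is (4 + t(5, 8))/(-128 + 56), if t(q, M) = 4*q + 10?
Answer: -17/36 ≈ -0.47222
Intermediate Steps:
t(q, M) = 10 + 4*q
(4 + t(5, 8))/(-128 + 56) = (4 + (10 + 4*5))/(-128 + 56) = (4 + (10 + 20))/(-72) = (4 + 30)*(-1/72) = 34*(-1/72) = -17/36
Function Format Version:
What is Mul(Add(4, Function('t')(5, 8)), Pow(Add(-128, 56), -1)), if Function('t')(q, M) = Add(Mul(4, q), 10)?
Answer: Rational(-17, 36) ≈ -0.47222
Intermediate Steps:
Function('t')(q, M) = Add(10, Mul(4, q))
Mul(Add(4, Function('t')(5, 8)), Pow(Add(-128, 56), -1)) = Mul(Add(4, Add(10, Mul(4, 5))), Pow(Add(-128, 56), -1)) = Mul(Add(4, Add(10, 20)), Pow(-72, -1)) = Mul(Add(4, 30), Rational(-1, 72)) = Mul(34, Rational(-1, 72)) = Rational(-17, 36)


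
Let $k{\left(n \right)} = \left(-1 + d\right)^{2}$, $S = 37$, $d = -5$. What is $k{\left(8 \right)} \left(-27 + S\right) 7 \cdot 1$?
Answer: $2520$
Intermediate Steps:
$k{\left(n \right)} = 36$ ($k{\left(n \right)} = \left(-1 - 5\right)^{2} = \left(-6\right)^{2} = 36$)
$k{\left(8 \right)} \left(-27 + S\right) 7 \cdot 1 = 36 \left(-27 + 37\right) 7 \cdot 1 = 36 \cdot 10 \cdot 7 = 360 \cdot 7 = 2520$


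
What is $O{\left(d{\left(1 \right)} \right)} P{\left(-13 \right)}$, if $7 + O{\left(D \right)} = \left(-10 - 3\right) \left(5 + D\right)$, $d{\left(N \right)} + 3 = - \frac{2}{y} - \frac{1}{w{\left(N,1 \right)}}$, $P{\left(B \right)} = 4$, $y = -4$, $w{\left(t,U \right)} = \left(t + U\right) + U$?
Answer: $- \frac{422}{3} \approx -140.67$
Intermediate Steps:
$w{\left(t,U \right)} = t + 2 U$ ($w{\left(t,U \right)} = \left(U + t\right) + U = t + 2 U$)
$d{\left(N \right)} = - \frac{5}{2} - \frac{1}{2 + N}$ ($d{\left(N \right)} = -3 - \left(- \frac{1}{2} + \frac{1}{N + 2 \cdot 1}\right) = -3 - \left(- \frac{1}{2} + \frac{1}{N + 2}\right) = -3 + \left(\frac{1}{2} - \frac{1}{2 + N}\right) = - \frac{5}{2} - \frac{1}{2 + N}$)
$O{\left(D \right)} = -72 - 13 D$ ($O{\left(D \right)} = -7 + \left(-10 - 3\right) \left(5 + D\right) = -7 - 13 \left(5 + D\right) = -7 - \left(65 + 13 D\right) = -72 - 13 D$)
$O{\left(d{\left(1 \right)} \right)} P{\left(-13 \right)} = \left(-72 - 13 \frac{-12 - 5}{2 \left(2 + 1\right)}\right) 4 = \left(-72 - 13 \frac{-12 - 5}{2 \cdot 3}\right) 4 = \left(-72 - 13 \cdot \frac{1}{2} \cdot \frac{1}{3} \left(-17\right)\right) 4 = \left(-72 - - \frac{221}{6}\right) 4 = \left(-72 + \frac{221}{6}\right) 4 = \left(- \frac{211}{6}\right) 4 = - \frac{422}{3}$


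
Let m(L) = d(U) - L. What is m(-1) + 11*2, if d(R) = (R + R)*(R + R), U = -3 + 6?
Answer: 59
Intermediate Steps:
U = 3
d(R) = 4*R² (d(R) = (2*R)*(2*R) = 4*R²)
m(L) = 36 - L (m(L) = 4*3² - L = 4*9 - L = 36 - L)
m(-1) + 11*2 = (36 - 1*(-1)) + 11*2 = (36 + 1) + 22 = 37 + 22 = 59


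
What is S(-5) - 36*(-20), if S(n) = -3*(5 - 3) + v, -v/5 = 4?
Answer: 694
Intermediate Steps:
v = -20 (v = -5*4 = -20)
S(n) = -26 (S(n) = -3*(5 - 3) - 20 = -3*2 - 20 = -6 - 20 = -26)
S(-5) - 36*(-20) = -26 - 36*(-20) = -26 + 720 = 694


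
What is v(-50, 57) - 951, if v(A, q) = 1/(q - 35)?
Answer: -20921/22 ≈ -950.95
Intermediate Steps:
v(A, q) = 1/(-35 + q)
v(-50, 57) - 951 = 1/(-35 + 57) - 951 = 1/22 - 951 = -20921/22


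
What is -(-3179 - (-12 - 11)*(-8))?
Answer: 3363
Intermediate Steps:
-(-3179 - (-12 - 11)*(-8)) = -(-3179 - (-23)*(-8)) = -(-3179 - 1*184) = -(-3179 - 184) = -1*(-3363) = 3363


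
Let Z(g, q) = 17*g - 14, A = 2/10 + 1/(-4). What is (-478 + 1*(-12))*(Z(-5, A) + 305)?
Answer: -100940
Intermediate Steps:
A = -1/20 (A = 2*(⅒) + 1*(-¼) = ⅕ - ¼ = -1/20 ≈ -0.050000)
Z(g, q) = -14 + 17*g
(-478 + 1*(-12))*(Z(-5, A) + 305) = (-478 + 1*(-12))*((-14 + 17*(-5)) + 305) = (-478 - 12)*((-14 - 85) + 305) = -490*(-99 + 305) = -490*206 = -100940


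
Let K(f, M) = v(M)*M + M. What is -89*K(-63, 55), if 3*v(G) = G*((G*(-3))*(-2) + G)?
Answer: -103666310/3 ≈ -3.4555e+7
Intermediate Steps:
v(G) = 7*G²/3 (v(G) = (G*((G*(-3))*(-2) + G))/3 = (G*(-3*G*(-2) + G))/3 = (G*(6*G + G))/3 = (G*(7*G))/3 = (7*G²)/3 = 7*G²/3)
K(f, M) = M + 7*M³/3 (K(f, M) = (7*M²/3)*M + M = 7*M³/3 + M = M + 7*M³/3)
-89*K(-63, 55) = -89*(55 + (7/3)*55³) = -89*(55 + (7/3)*166375) = -89*(55 + 1164625/3) = -89*1164790/3 = -103666310/3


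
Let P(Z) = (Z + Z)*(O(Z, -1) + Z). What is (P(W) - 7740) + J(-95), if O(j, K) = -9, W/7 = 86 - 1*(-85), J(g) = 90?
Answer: 2836422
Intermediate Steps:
W = 1197 (W = 7*(86 - 1*(-85)) = 7*(86 + 85) = 7*171 = 1197)
P(Z) = 2*Z*(-9 + Z) (P(Z) = (Z + Z)*(-9 + Z) = (2*Z)*(-9 + Z) = 2*Z*(-9 + Z))
(P(W) - 7740) + J(-95) = (2*1197*(-9 + 1197) - 7740) + 90 = (2*1197*1188 - 7740) + 90 = (2844072 - 7740) + 90 = 2836332 + 90 = 2836422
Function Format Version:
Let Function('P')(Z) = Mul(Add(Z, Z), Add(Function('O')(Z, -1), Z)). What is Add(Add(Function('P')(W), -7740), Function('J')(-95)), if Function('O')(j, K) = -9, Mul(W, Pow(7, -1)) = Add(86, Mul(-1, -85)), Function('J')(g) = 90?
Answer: 2836422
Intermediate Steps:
W = 1197 (W = Mul(7, Add(86, Mul(-1, -85))) = Mul(7, Add(86, 85)) = Mul(7, 171) = 1197)
Function('P')(Z) = Mul(2, Z, Add(-9, Z)) (Function('P')(Z) = Mul(Add(Z, Z), Add(-9, Z)) = Mul(Mul(2, Z), Add(-9, Z)) = Mul(2, Z, Add(-9, Z)))
Add(Add(Function('P')(W), -7740), Function('J')(-95)) = Add(Add(Mul(2, 1197, Add(-9, 1197)), -7740), 90) = Add(Add(Mul(2, 1197, 1188), -7740), 90) = Add(Add(2844072, -7740), 90) = Add(2836332, 90) = 2836422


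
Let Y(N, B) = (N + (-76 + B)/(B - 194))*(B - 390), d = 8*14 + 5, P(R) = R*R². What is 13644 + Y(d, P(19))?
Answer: 5179375032/6665 ≈ 7.7710e+5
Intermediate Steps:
P(R) = R³
d = 117 (d = 112 + 5 = 117)
Y(N, B) = (-390 + B)*(N + (-76 + B)/(-194 + B)) (Y(N, B) = (N + (-76 + B)/(-194 + B))*(-390 + B) = (-390 + B)*(N + (-76 + B)/(-194 + B)))
13644 + Y(d, P(19)) = 13644 + (29640 + (19³)² - 466*19³ + 75660*117 + 117*(19³)² - 584*19³*117)/(-194 + 19³) = 13644 + (29640 + 6859² - 466*6859 + 8852220 + 117*6859² - 584*6859*117)/(-194 + 6859) = 13644 + (29640 + 47045881 - 3196294 + 8852220 + 117*47045881 - 468661752)/6665 = 13644 + (29640 + 47045881 - 3196294 + 8852220 + 5504368077 - 468661752)/6665 = 13644 + (1/6665)*5088437772 = 13644 + 5088437772/6665 = 5179375032/6665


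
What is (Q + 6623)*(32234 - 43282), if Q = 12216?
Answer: -208133272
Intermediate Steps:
(Q + 6623)*(32234 - 43282) = (12216 + 6623)*(32234 - 43282) = 18839*(-11048) = -208133272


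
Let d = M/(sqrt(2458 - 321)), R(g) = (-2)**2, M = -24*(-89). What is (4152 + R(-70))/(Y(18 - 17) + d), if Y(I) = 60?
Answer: 11101715/65223 - 184942*sqrt(2137)/65223 ≈ 39.131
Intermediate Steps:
M = 2136
R(g) = 4
d = 2136*sqrt(2137)/2137 (d = 2136/(sqrt(2458 - 321)) = 2136/(sqrt(2137)) = 2136*(sqrt(2137)/2137) = 2136*sqrt(2137)/2137 ≈ 46.206)
(4152 + R(-70))/(Y(18 - 17) + d) = (4152 + 4)/(60 + 2136*sqrt(2137)/2137) = 4156/(60 + 2136*sqrt(2137)/2137)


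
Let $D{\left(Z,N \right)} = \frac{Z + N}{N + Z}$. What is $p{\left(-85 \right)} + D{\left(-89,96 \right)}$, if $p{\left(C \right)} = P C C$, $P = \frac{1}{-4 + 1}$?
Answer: $- \frac{7222}{3} \approx -2407.3$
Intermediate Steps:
$D{\left(Z,N \right)} = 1$ ($D{\left(Z,N \right)} = \frac{N + Z}{N + Z} = 1$)
$P = - \frac{1}{3}$ ($P = \frac{1}{-3} = - \frac{1}{3} \approx -0.33333$)
$p{\left(C \right)} = - \frac{C^{2}}{3}$ ($p{\left(C \right)} = - \frac{C}{3} C = - \frac{C^{2}}{3}$)
$p{\left(-85 \right)} + D{\left(-89,96 \right)} = - \frac{\left(-85\right)^{2}}{3} + 1 = \left(- \frac{1}{3}\right) 7225 + 1 = - \frac{7225}{3} + 1 = - \frac{7222}{3}$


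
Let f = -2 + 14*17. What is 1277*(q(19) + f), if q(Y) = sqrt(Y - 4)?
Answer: 301372 + 1277*sqrt(15) ≈ 3.0632e+5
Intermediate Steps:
q(Y) = sqrt(-4 + Y)
f = 236 (f = -2 + 238 = 236)
1277*(q(19) + f) = 1277*(sqrt(-4 + 19) + 236) = 1277*(sqrt(15) + 236) = 1277*(236 + sqrt(15)) = 301372 + 1277*sqrt(15)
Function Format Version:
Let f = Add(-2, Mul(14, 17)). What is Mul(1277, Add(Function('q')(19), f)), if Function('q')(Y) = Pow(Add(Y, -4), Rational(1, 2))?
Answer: Add(301372, Mul(1277, Pow(15, Rational(1, 2)))) ≈ 3.0632e+5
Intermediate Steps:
Function('q')(Y) = Pow(Add(-4, Y), Rational(1, 2))
f = 236 (f = Add(-2, 238) = 236)
Mul(1277, Add(Function('q')(19), f)) = Mul(1277, Add(Pow(Add(-4, 19), Rational(1, 2)), 236)) = Mul(1277, Add(Pow(15, Rational(1, 2)), 236)) = Mul(1277, Add(236, Pow(15, Rational(1, 2)))) = Add(301372, Mul(1277, Pow(15, Rational(1, 2))))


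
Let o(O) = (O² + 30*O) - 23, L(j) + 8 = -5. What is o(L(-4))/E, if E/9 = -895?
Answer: 244/8055 ≈ 0.030292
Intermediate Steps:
E = -8055 (E = 9*(-895) = -8055)
L(j) = -13 (L(j) = -8 - 5 = -13)
o(O) = -23 + O² + 30*O
o(L(-4))/E = (-23 + (-13)² + 30*(-13))/(-8055) = (-23 + 169 - 390)*(-1/8055) = -244*(-1/8055) = 244/8055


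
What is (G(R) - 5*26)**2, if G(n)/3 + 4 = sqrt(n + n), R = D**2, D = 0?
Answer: 20164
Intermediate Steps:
R = 0 (R = 0**2 = 0)
G(n) = -12 + 3*sqrt(2)*sqrt(n) (G(n) = -12 + 3*sqrt(n + n) = -12 + 3*sqrt(2*n) = -12 + 3*(sqrt(2)*sqrt(n)) = -12 + 3*sqrt(2)*sqrt(n))
(G(R) - 5*26)**2 = ((-12 + 3*sqrt(2)*sqrt(0)) - 5*26)**2 = ((-12 + 3*sqrt(2)*0) - 130)**2 = ((-12 + 0) - 130)**2 = (-12 - 130)**2 = (-142)**2 = 20164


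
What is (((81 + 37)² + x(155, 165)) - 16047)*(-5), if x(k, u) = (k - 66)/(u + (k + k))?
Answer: 1008336/95 ≈ 10614.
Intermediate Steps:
x(k, u) = (-66 + k)/(u + 2*k)
(((81 + 37)² + x(155, 165)) - 16047)*(-5) = (((81 + 37)² + (-66 + 155)/(165 + 2*155)) - 16047)*(-5) = ((118² + 89/(165 + 310)) - 16047)*(-5) = ((13924 + 89/475) - 16047)*(-5) = (6613989/475 - 16047)*(-5) = -1008336/475*(-5) = 1008336/95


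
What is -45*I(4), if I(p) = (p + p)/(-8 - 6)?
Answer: 180/7 ≈ 25.714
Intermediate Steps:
I(p) = -p/7 (I(p) = (2*p)/(-14) = (2*p)*(-1/14) = -p/7)
-45*I(4) = -(-45)*4/7 = -45*(-4/7) = 180/7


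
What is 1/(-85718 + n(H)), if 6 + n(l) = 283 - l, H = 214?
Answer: -1/85655 ≈ -1.1675e-5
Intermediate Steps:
n(l) = 277 - l (n(l) = -6 + (283 - l) = 277 - l)
1/(-85718 + n(H)) = 1/(-85718 + (277 - 1*214)) = 1/(-85718 + (277 - 214)) = 1/(-85718 + 63) = 1/(-85655) = -1/85655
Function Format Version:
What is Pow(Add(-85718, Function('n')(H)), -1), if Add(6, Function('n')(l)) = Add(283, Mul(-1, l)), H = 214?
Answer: Rational(-1, 85655) ≈ -1.1675e-5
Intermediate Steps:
Function('n')(l) = Add(277, Mul(-1, l)) (Function('n')(l) = Add(-6, Add(283, Mul(-1, l))) = Add(277, Mul(-1, l)))
Pow(Add(-85718, Function('n')(H)), -1) = Pow(Add(-85718, Add(277, Mul(-1, 214))), -1) = Pow(Add(-85718, Add(277, -214)), -1) = Pow(Add(-85718, 63), -1) = Pow(-85655, -1) = Rational(-1, 85655)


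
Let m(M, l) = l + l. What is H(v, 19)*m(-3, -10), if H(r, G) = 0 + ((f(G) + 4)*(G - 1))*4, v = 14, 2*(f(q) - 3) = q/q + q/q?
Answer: -11520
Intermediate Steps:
f(q) = 4 (f(q) = 3 + (q/q + q/q)/2 = 3 + (1 + 1)/2 = 3 + (½)*2 = 3 + 1 = 4)
m(M, l) = 2*l
H(r, G) = -32 + 32*G (H(r, G) = 0 + ((4 + 4)*(G - 1))*4 = 0 + (8*(-1 + G))*4 = 0 + (-8 + 8*G)*4 = 0 + (-32 + 32*G) = -32 + 32*G)
H(v, 19)*m(-3, -10) = (-32 + 32*19)*(2*(-10)) = (-32 + 608)*(-20) = 576*(-20) = -11520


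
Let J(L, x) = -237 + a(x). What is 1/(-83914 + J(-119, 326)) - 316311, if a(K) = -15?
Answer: -26622631627/84166 ≈ -3.1631e+5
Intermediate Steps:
J(L, x) = -252 (J(L, x) = -237 - 15 = -252)
1/(-83914 + J(-119, 326)) - 316311 = 1/(-83914 - 252) - 316311 = 1/(-84166) - 316311 = -1/84166 - 316311 = -26622631627/84166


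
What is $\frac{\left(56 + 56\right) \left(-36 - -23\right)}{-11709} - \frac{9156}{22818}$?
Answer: $- \frac{12330766}{44529327} \approx -0.27691$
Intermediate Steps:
$\frac{\left(56 + 56\right) \left(-36 - -23\right)}{-11709} - \frac{9156}{22818} = 112 \left(-36 + 23\right) \left(- \frac{1}{11709}\right) - \frac{1526}{3803} = 112 \left(-13\right) \left(- \frac{1}{11709}\right) - \frac{1526}{3803} = \left(-1456\right) \left(- \frac{1}{11709}\right) - \frac{1526}{3803} = \frac{1456}{11709} - \frac{1526}{3803} = - \frac{12330766}{44529327}$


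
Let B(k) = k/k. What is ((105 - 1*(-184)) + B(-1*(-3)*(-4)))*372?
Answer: 107880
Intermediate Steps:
B(k) = 1
((105 - 1*(-184)) + B(-1*(-3)*(-4)))*372 = ((105 - 1*(-184)) + 1)*372 = ((105 + 184) + 1)*372 = (289 + 1)*372 = 290*372 = 107880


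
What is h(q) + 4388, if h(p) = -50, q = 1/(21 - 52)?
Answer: 4338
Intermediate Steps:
q = -1/31 (q = 1/(-31) = -1/31 ≈ -0.032258)
h(q) + 4388 = -50 + 4388 = 4338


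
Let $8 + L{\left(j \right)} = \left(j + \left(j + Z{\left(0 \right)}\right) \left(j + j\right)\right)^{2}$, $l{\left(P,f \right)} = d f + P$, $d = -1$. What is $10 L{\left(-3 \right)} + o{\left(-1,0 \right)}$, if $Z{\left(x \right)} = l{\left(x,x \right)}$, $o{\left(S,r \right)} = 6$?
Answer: $2176$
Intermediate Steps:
$l{\left(P,f \right)} = P - f$ ($l{\left(P,f \right)} = - f + P = P - f$)
$Z{\left(x \right)} = 0$ ($Z{\left(x \right)} = x - x = 0$)
$L{\left(j \right)} = -8 + \left(j + 2 j^{2}\right)^{2}$ ($L{\left(j \right)} = -8 + \left(j + \left(j + 0\right) \left(j + j\right)\right)^{2} = -8 + \left(j + j 2 j\right)^{2} = -8 + \left(j + 2 j^{2}\right)^{2}$)
$10 L{\left(-3 \right)} + o{\left(-1,0 \right)} = 10 \left(-8 + \left(-3\right)^{2} \left(1 + 2 \left(-3\right)\right)^{2}\right) + 6 = 10 \left(-8 + 9 \left(1 - 6\right)^{2}\right) + 6 = 10 \left(-8 + 9 \left(-5\right)^{2}\right) + 6 = 10 \left(-8 + 9 \cdot 25\right) + 6 = 10 \left(-8 + 225\right) + 6 = 10 \cdot 217 + 6 = 2170 + 6 = 2176$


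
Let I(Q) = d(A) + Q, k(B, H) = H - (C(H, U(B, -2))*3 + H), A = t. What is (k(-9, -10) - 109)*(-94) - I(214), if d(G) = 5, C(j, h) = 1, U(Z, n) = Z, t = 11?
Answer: 10309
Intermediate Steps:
A = 11
k(B, H) = -3 (k(B, H) = H - (1*3 + H) = H - (3 + H) = H + (-3 - H) = -3)
I(Q) = 5 + Q
(k(-9, -10) - 109)*(-94) - I(214) = (-3 - 109)*(-94) - (5 + 214) = -112*(-94) - 1*219 = 10528 - 219 = 10309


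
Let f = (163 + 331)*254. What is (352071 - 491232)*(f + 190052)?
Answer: -43909192008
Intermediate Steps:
f = 125476 (f = 494*254 = 125476)
(352071 - 491232)*(f + 190052) = (352071 - 491232)*(125476 + 190052) = -139161*315528 = -43909192008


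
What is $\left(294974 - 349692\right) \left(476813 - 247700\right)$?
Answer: $-12536605134$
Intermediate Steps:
$\left(294974 - 349692\right) \left(476813 - 247700\right) = \left(-54718\right) 229113 = -12536605134$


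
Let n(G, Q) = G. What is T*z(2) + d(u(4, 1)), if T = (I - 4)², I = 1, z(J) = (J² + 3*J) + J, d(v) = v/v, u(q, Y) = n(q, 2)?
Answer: 109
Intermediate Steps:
u(q, Y) = q
d(v) = 1
z(J) = J² + 4*J
T = 9 (T = (1 - 4)² = (-3)² = 9)
T*z(2) + d(u(4, 1)) = 9*(2*(4 + 2)) + 1 = 9*(2*6) + 1 = 9*12 + 1 = 108 + 1 = 109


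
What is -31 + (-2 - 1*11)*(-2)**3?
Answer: 73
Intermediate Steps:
-31 + (-2 - 1*11)*(-2)**3 = -31 + (-2 - 11)*(-8) = -31 - 13*(-8) = -31 + 104 = 73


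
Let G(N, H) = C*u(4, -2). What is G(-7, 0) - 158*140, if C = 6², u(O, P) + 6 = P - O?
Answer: -22552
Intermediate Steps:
u(O, P) = -6 + P - O (u(O, P) = -6 + (P - O) = -6 + P - O)
C = 36
G(N, H) = -432 (G(N, H) = 36*(-6 - 2 - 1*4) = 36*(-6 - 2 - 4) = 36*(-12) = -432)
G(-7, 0) - 158*140 = -432 - 158*140 = -432 - 22120 = -22552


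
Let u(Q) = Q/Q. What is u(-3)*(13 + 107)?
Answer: 120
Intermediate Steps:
u(Q) = 1
u(-3)*(13 + 107) = 1*(13 + 107) = 1*120 = 120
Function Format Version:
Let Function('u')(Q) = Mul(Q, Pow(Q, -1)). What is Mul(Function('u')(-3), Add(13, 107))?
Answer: 120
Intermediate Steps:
Function('u')(Q) = 1
Mul(Function('u')(-3), Add(13, 107)) = Mul(1, Add(13, 107)) = Mul(1, 120) = 120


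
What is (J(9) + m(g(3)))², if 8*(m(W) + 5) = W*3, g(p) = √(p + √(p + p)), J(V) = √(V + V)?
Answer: (-40 + 3*√(3 + √6) + 24*√2)²/64 ≈ 0.013935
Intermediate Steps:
J(V) = √2*√V (J(V) = √(2*V) = √2*√V)
g(p) = √(p + √2*√p) (g(p) = √(p + √(2*p)) = √(p + √2*√p))
m(W) = -5 + 3*W/8 (m(W) = -5 + (W*3)/8 = -5 + (3*W)/8 = -5 + 3*W/8)
(J(9) + m(g(3)))² = (√2*√9 + (-5 + 3*√(3 + √2*√3)/8))² = (√2*3 + (-5 + 3*√(3 + √6)/8))² = (3*√2 + (-5 + 3*√(3 + √6)/8))² = (-5 + 3*√2 + 3*√(3 + √6)/8)²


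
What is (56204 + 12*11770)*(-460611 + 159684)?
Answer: -59416230588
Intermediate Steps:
(56204 + 12*11770)*(-460611 + 159684) = (56204 + 141240)*(-300927) = 197444*(-300927) = -59416230588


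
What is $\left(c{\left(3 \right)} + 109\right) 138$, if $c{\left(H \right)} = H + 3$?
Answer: $15870$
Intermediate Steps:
$c{\left(H \right)} = 3 + H$
$\left(c{\left(3 \right)} + 109\right) 138 = \left(\left(3 + 3\right) + 109\right) 138 = \left(6 + 109\right) 138 = 115 \cdot 138 = 15870$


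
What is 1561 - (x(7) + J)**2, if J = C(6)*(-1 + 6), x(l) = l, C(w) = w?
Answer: 192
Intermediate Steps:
J = 30 (J = 6*(-1 + 6) = 6*5 = 30)
1561 - (x(7) + J)**2 = 1561 - (7 + 30)**2 = 1561 - 1*37**2 = 1561 - 1*1369 = 1561 - 1369 = 192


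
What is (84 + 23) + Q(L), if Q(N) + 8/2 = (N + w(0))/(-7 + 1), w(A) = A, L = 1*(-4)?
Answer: 311/3 ≈ 103.67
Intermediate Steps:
L = -4
Q(N) = -4 - N/6 (Q(N) = -4 + (N + 0)/(-7 + 1) = -4 + N/(-6) = -4 + N*(-⅙) = -4 - N/6)
(84 + 23) + Q(L) = (84 + 23) + (-4 - ⅙*(-4)) = 107 + (-4 + ⅔) = 107 - 10/3 = 311/3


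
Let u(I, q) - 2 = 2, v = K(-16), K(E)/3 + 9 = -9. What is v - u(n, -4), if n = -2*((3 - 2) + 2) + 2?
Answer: -58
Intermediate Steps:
K(E) = -54 (K(E) = -27 + 3*(-9) = -27 - 27 = -54)
v = -54
n = -4 (n = -2*(1 + 2) + 2 = -2*3 + 2 = -6 + 2 = -4)
u(I, q) = 4 (u(I, q) = 2 + 2 = 4)
v - u(n, -4) = -54 - 1*4 = -54 - 4 = -58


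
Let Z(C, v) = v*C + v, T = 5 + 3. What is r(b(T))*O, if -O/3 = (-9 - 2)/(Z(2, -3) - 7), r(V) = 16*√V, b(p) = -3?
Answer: -33*I*√3 ≈ -57.158*I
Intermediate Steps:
T = 8
Z(C, v) = v + C*v (Z(C, v) = C*v + v = v + C*v)
O = -33/16 (O = -3*(-9 - 2)/(-3*(1 + 2) - 7) = -(-33)/(-3*3 - 7) = -(-33)/(-9 - 7) = -(-33)/(-16) = -(-33)*(-1)/16 = -3*11/16 = -33/16 ≈ -2.0625)
r(b(T))*O = (16*√(-3))*(-33/16) = (16*(I*√3))*(-33/16) = (16*I*√3)*(-33/16) = -33*I*√3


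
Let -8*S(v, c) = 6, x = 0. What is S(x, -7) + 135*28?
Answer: 15117/4 ≈ 3779.3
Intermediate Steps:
S(v, c) = -¾ (S(v, c) = -⅛*6 = -¾)
S(x, -7) + 135*28 = -¾ + 135*28 = -¾ + 3780 = 15117/4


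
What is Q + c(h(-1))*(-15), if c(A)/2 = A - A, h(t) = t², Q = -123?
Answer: -123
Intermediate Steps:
c(A) = 0 (c(A) = 2*(A - A) = 2*0 = 0)
Q + c(h(-1))*(-15) = -123 + 0*(-15) = -123 + 0 = -123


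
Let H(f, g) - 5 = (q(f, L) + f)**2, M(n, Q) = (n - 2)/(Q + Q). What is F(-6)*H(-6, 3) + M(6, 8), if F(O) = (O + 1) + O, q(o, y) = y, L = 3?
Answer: -615/4 ≈ -153.75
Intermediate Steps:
M(n, Q) = (-2 + n)/(2*Q) (M(n, Q) = (-2 + n)/((2*Q)) = (-2 + n)*(1/(2*Q)) = (-2 + n)/(2*Q))
F(O) = 1 + 2*O (F(O) = (1 + O) + O = 1 + 2*O)
H(f, g) = 5 + (3 + f)**2
F(-6)*H(-6, 3) + M(6, 8) = (1 + 2*(-6))*(5 + (3 - 6)**2) + (1/2)*(-2 + 6)/8 = (1 - 12)*(5 + (-3)**2) + (1/2)*(1/8)*4 = -11*(5 + 9) + 1/4 = -11*14 + 1/4 = -154 + 1/4 = -615/4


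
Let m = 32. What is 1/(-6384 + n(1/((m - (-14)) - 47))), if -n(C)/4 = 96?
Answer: -1/6768 ≈ -0.00014775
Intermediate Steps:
n(C) = -384 (n(C) = -4*96 = -384)
1/(-6384 + n(1/((m - (-14)) - 47))) = 1/(-6384 - 384) = 1/(-6768) = -1/6768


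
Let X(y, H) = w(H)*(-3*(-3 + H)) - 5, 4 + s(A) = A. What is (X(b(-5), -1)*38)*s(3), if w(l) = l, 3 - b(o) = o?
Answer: 646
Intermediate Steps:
s(A) = -4 + A
b(o) = 3 - o
X(y, H) = -5 + H*(9 - 3*H) (X(y, H) = H*(-3*(-3 + H)) - 5 = H*(9 - 3*H) - 5 = -5 + H*(9 - 3*H))
(X(b(-5), -1)*38)*s(3) = ((-5 - 3*(-1)**2 + 9*(-1))*38)*(-4 + 3) = ((-5 - 3*1 - 9)*38)*(-1) = ((-5 - 3 - 9)*38)*(-1) = -17*38*(-1) = -646*(-1) = 646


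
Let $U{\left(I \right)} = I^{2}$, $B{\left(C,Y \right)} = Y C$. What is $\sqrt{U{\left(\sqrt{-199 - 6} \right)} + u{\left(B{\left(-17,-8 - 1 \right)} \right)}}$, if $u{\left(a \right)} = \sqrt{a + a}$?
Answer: $\sqrt{-205 + 3 \sqrt{34}} \approx 13.693 i$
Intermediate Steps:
$B{\left(C,Y \right)} = C Y$
$u{\left(a \right)} = \sqrt{2} \sqrt{a}$ ($u{\left(a \right)} = \sqrt{2 a} = \sqrt{2} \sqrt{a}$)
$\sqrt{U{\left(\sqrt{-199 - 6} \right)} + u{\left(B{\left(-17,-8 - 1 \right)} \right)}} = \sqrt{\left(\sqrt{-199 - 6}\right)^{2} + \sqrt{2} \sqrt{- 17 \left(-8 - 1\right)}} = \sqrt{\left(\sqrt{-205}\right)^{2} + \sqrt{2} \sqrt{- 17 \left(-8 - 1\right)}} = \sqrt{\left(i \sqrt{205}\right)^{2} + \sqrt{2} \sqrt{\left(-17\right) \left(-9\right)}} = \sqrt{-205 + \sqrt{2} \sqrt{153}} = \sqrt{-205 + \sqrt{2} \cdot 3 \sqrt{17}} = \sqrt{-205 + 3 \sqrt{34}}$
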